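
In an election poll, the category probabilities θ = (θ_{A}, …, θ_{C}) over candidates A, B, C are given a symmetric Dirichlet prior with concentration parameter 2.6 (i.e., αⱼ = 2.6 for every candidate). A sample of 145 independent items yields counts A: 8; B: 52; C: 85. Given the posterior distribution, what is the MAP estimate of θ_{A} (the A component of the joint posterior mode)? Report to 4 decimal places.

The Dirichlet prior is conjugate to the Multinomial likelihood: each posterior αⱼ = prior αⱼ + observed count nⱼ.
Posterior concentration: (10.6, 54.6, 87.6), total = 152.8.
Joint mode component: (α_{A}−1)/(Σα−K) = 9.6/149.8 = 0.0641.

0.0641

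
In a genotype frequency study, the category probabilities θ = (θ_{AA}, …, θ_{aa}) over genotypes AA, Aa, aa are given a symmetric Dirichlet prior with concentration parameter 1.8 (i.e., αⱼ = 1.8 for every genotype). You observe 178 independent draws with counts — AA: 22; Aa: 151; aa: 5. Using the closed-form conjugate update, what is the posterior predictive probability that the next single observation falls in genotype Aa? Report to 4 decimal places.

0.8332

The Dirichlet prior is conjugate to the Multinomial likelihood: each posterior αⱼ = prior αⱼ + observed count nⱼ.
Posterior concentration: (23.8, 152.8, 6.8), total = 183.4.
P(next = Aa | data) = α_{Aa}/Σα = 0.8332.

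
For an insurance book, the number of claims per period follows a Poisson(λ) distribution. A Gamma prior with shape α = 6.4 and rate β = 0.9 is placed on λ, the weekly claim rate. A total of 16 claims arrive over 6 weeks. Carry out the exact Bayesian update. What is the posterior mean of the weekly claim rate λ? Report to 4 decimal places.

3.2464

With a Gamma(shape α, rate β) prior, the Poisson likelihood is conjugate: the posterior is Gamma(α + ΣXᵢ, β + n).
Posterior: Gamma(α+S, β+n) = Gamma(6.4+16, 0.9+6) = Gamma(22.4, 6.9).
Posterior mean = α/β = 22.4/6.9 = 3.2464.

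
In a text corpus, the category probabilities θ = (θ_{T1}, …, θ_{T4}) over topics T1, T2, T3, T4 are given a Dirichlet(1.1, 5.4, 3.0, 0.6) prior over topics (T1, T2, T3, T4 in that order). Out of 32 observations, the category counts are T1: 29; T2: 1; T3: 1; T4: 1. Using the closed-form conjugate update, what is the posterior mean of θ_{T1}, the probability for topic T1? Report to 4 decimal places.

The Dirichlet prior is conjugate to the Multinomial likelihood: each posterior αⱼ = prior αⱼ + observed count nⱼ.
Posterior concentration: (30.1, 6.4, 4.0, 1.6), total = 42.1.
E[θ_{T1}|data] = α_{T1}/Σα = 30.1/42.1 = 0.7150.

0.7150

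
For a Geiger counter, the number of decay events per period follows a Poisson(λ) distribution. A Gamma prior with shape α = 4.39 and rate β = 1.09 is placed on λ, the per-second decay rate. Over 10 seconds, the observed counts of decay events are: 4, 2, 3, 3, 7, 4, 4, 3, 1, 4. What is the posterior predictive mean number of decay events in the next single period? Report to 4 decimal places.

With a Gamma(shape α, rate β) prior, the Poisson likelihood is conjugate: the posterior is Gamma(α + ΣXᵢ, β + n).
Sum of counts S = 35 over n = 10 seconds.
Posterior: Gamma(α+S, β+n) = Gamma(4.39+35, 1.09+10) = Gamma(39.39, 11.09).
The predictive distribution for one future period is NegBinom with mean α/β = 3.5518.

3.5518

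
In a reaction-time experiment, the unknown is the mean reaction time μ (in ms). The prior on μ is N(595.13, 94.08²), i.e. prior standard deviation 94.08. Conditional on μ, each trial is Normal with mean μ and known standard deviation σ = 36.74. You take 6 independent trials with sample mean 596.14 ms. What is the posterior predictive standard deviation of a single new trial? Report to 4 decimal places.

For Normal data with known variance σ², a Normal(μ₀, σ₀²) prior on μ is conjugate. Posterior precision = 1/σ₀² + n/σ²; posterior mean is the precision-weighted average of μ₀ and x̄.
σ₀² = 94.08² = 8851.0464, σ² = 36.74² = 1349.8276; σ² + n·σ₀² = 1349.8276 + 6·8851.0464 = 54456.106.
Posterior precision = 1/σ₀² + n/σ² = 1/8851.0464 + 6/1349.8276 = (σ² + n·σ₀²)/(σ₀²σ²) = 54456.106/(8851.0464·1349.8276); posterior variance σₙ² = σ₀²σ²/(σ² + n·σ₀²) = 8851.0464·1349.8276/54456.106 = 219.394804.
Predictive variance for one new observation = σₙ² + σ² = 8851.0464·1349.8276/54456.106 + 1349.8276 = σ²·(σ₀² + 54456.106)/54456.106 = 1349.8276·63307.1524/54456.106 = 1569.222404; SD = √(1349.8276·63307.1524/54456.106) = 39.6134.

39.6134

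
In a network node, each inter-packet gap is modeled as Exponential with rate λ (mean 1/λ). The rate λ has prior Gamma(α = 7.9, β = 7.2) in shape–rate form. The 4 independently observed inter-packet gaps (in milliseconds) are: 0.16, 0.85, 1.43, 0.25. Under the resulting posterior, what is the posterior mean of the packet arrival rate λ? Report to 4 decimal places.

With a Gamma(shape α, rate β) prior on the exponential rate λ, the posterior after n observations with total T = Σxᵢ is Gamma(α+n, β+T).
Sum of observations T = 2.69 milliseconds; n = 4.
Posterior: Gamma(7.9+4, 7.2+2.69) = Gamma(11.9, 9.89).
Posterior mean of λ = α/β = 11.9/9.89 = 1.2032.

1.2032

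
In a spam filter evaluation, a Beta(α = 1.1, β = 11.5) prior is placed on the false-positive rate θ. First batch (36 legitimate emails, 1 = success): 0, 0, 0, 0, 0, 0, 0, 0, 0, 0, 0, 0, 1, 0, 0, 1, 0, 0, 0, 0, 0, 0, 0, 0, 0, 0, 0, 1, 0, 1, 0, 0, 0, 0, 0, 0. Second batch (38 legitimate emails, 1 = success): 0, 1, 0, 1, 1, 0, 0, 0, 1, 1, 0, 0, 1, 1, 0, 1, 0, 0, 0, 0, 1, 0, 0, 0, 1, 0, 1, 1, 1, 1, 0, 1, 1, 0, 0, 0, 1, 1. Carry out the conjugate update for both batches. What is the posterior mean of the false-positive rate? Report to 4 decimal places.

0.2667

The Beta prior is conjugate to a Binomial/Bernoulli likelihood; the update adds successes to α and failures to β.
After batch 1: Beta(1.1+4, 11.5+32) = Beta(5.1, 43.5).
After batch 2: Beta(5.1+18, 43.5+20) = Beta(23.1, 63.5).
Posterior mean = α/(α+β) = 23.1/86.6 = 0.2667.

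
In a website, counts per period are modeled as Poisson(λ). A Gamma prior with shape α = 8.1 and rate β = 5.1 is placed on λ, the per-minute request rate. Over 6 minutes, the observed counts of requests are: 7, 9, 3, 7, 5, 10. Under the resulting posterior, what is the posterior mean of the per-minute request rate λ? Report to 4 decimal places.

4.4234

With a Gamma(shape α, rate β) prior, the Poisson likelihood is conjugate: the posterior is Gamma(α + ΣXᵢ, β + n).
Sum of counts S = 41 over n = 6 minutes.
Posterior: Gamma(α+S, β+n) = Gamma(8.1+41, 5.1+6) = Gamma(49.1, 11.1).
Posterior mean = α/β = 49.1/11.1 = 4.4234.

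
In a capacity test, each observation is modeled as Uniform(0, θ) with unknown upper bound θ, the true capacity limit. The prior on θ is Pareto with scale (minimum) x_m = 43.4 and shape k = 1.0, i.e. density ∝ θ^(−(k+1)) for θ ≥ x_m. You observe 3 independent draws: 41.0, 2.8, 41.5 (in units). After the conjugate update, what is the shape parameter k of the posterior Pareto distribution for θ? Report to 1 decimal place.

4.0

A Pareto(scale x_m, shape k) prior on the upper bound θ of Uniform(0, θ) is conjugate: posterior is Pareto(max(x_m, max xᵢ), k + n).
Sample maximum = 41.5; prior scale x_m = 43.4 → posterior scale = max = 43.4.
Posterior shape = 1.0 + 3 = 4.0.
Posterior shape k = 4.0.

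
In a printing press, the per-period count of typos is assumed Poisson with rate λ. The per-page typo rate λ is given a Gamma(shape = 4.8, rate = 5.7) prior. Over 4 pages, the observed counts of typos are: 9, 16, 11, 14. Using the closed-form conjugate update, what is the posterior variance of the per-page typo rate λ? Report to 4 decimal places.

With a Gamma(shape α, rate β) prior, the Poisson likelihood is conjugate: the posterior is Gamma(α + ΣXᵢ, β + n).
Sum of counts S = 50 over n = 4 pages.
Posterior: Gamma(α+S, β+n) = Gamma(4.8+50, 5.7+4) = Gamma(54.8, 9.7).
Var = α/β² = 54.8/9.7² = 0.5824.

0.5824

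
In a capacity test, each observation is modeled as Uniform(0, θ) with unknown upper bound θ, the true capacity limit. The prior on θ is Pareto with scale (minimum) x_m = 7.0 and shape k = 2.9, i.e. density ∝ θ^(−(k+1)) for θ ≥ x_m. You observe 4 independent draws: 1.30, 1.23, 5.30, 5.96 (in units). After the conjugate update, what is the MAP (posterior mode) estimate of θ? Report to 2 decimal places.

7.00

A Pareto(scale x_m, shape k) prior on the upper bound θ of Uniform(0, θ) is conjugate: posterior is Pareto(max(x_m, max xᵢ), k + n).
Sample maximum = 5.96; prior scale x_m = 7.0 → posterior scale = max = 7.00.
Posterior shape = 2.9 + 4 = 6.9.
The Pareto density is decreasing on [x_m, ∞), so the mode is x_m = 7.00.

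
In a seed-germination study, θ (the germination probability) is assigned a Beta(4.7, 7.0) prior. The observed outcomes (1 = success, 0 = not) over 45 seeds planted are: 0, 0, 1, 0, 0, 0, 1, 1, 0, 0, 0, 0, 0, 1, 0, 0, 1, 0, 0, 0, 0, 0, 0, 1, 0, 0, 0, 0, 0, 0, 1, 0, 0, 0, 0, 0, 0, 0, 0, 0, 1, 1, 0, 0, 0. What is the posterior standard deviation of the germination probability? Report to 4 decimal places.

0.0564

The Beta prior is conjugate to a Binomial/Bernoulli likelihood; the update adds successes to α and failures to β.
Posterior: Beta(α+k, β+n−k) = Beta(4.7+9, 7.0+36) = Beta(13.7, 43.0).
Var = αβ/((α+β)²(α+β+1)) = 13.7·43.0/(56.7²·57.7) = 0.00317576; SD = √0.00317576 = 0.0564.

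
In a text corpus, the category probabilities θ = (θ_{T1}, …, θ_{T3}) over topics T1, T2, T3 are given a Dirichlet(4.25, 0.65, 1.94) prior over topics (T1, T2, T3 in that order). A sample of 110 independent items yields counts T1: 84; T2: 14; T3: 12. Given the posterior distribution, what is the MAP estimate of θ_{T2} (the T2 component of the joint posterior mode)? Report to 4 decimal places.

The Dirichlet prior is conjugate to the Multinomial likelihood: each posterior αⱼ = prior αⱼ + observed count nⱼ.
Posterior concentration: (88.25, 14.65, 13.94), total = 116.84.
Joint mode component: (α_{T2}−1)/(Σα−K) = 13.65/113.84 = 0.1199.

0.1199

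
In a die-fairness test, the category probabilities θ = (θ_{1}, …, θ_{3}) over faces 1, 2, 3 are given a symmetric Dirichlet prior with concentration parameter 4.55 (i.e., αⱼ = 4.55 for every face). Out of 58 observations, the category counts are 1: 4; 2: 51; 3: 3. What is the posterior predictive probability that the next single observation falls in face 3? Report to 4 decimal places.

The Dirichlet prior is conjugate to the Multinomial likelihood: each posterior αⱼ = prior αⱼ + observed count nⱼ.
Posterior concentration: (8.55, 55.55, 7.55), total = 71.65.
P(next = 3 | data) = α_{3}/Σα = 0.1054.

0.1054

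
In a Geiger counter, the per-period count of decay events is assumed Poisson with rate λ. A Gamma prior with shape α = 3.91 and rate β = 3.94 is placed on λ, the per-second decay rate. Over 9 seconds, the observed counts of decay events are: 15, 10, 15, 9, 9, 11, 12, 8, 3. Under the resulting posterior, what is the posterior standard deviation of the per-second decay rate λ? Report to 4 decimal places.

With a Gamma(shape α, rate β) prior, the Poisson likelihood is conjugate: the posterior is Gamma(α + ΣXᵢ, β + n).
Sum of counts S = 92 over n = 9 seconds.
Posterior: Gamma(α+S, β+n) = Gamma(3.91+92, 3.94+9) = Gamma(95.91, 12.94).
SD = √α/β = √95.91/12.94 = 0.7568.

0.7568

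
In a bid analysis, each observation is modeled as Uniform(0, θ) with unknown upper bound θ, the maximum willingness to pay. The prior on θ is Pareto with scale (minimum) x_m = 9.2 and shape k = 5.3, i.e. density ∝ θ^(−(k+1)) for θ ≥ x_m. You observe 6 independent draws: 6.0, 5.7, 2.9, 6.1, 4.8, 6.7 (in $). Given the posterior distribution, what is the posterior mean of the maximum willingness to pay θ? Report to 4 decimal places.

A Pareto(scale x_m, shape k) prior on the upper bound θ of Uniform(0, θ) is conjugate: posterior is Pareto(max(x_m, max xᵢ), k + n).
Sample maximum = 6.7; prior scale x_m = 9.2 → posterior scale = max = 9.2.
Posterior shape = 5.3 + 6 = 11.3.
E[θ|data] = k·x_m/(k−1) = 11.3·9.2/10.3 = 10.0932.

10.0932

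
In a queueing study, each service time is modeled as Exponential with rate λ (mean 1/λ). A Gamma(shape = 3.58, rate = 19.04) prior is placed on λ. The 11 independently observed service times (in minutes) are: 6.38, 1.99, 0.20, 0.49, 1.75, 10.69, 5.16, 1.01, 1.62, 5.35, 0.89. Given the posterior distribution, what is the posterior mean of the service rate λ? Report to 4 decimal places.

0.2672

With a Gamma(shape α, rate β) prior on the exponential rate λ, the posterior after n observations with total T = Σxᵢ is Gamma(α+n, β+T).
Sum of observations T = 35.53 minutes; n = 11.
Posterior: Gamma(3.58+11, 19.04+35.53) = Gamma(14.58, 54.57).
Posterior mean of λ = α/β = 14.58/54.57 = 0.2672.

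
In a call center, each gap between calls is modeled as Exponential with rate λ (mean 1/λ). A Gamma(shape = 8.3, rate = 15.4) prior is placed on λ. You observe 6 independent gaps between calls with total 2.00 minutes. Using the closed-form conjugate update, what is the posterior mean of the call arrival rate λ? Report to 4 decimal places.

0.8218

With a Gamma(shape α, rate β) prior on the exponential rate λ, the posterior after n observations with total T = Σxᵢ is Gamma(α+n, β+T).
Posterior: Gamma(8.3+6, 15.4+2.00) = Gamma(14.3, 17.40).
Posterior mean of λ = α/β = 14.3/17.40 = 0.8218.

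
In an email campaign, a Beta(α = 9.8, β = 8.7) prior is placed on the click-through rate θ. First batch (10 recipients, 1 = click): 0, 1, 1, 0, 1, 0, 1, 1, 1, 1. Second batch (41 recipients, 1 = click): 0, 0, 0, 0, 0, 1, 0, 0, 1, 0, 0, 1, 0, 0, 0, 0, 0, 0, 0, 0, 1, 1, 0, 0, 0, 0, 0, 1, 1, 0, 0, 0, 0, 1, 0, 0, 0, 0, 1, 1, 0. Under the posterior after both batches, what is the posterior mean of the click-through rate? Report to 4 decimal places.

0.3856

The Beta prior is conjugate to a Binomial/Bernoulli likelihood; the update adds successes to α and failures to β.
After batch 1: Beta(9.8+7, 8.7+3) = Beta(16.8, 11.7).
After batch 2: Beta(16.8+10, 11.7+31) = Beta(26.8, 42.7).
Posterior mean = α/(α+β) = 26.8/69.5 = 0.3856.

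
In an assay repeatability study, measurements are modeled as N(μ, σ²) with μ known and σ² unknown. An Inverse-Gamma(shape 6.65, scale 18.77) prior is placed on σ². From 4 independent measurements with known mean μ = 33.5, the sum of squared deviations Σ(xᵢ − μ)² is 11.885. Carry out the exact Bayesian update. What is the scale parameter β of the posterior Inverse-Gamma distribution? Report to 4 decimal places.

24.7125

With known mean μ and an Inverse-Gamma(α, β) prior on σ², the Normal likelihood is conjugate: posterior is Inv-Gamma(α + n/2, β + Σ(xᵢ−μ)²/2).
Posterior: Inv-Gamma(6.65 + 4/2, 18.77 + 11.885/2) = Inv-Gamma(8.65, 24.7125).
Posterior β = 24.7125.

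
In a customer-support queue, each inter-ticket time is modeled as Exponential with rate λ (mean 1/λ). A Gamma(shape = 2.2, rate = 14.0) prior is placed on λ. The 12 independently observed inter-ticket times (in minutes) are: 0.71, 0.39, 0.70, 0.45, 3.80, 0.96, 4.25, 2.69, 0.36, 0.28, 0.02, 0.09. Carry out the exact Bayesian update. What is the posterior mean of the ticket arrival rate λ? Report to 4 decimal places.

0.4948

With a Gamma(shape α, rate β) prior on the exponential rate λ, the posterior after n observations with total T = Σxᵢ is Gamma(α+n, β+T).
Sum of observations T = 14.70 minutes; n = 12.
Posterior: Gamma(2.2+12, 14.0+14.70) = Gamma(14.2, 28.70).
Posterior mean of λ = α/β = 14.2/28.70 = 0.4948.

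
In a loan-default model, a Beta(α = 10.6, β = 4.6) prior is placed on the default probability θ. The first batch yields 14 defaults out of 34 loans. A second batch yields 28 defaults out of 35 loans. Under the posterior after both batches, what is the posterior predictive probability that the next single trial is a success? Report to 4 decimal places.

0.6247

The Beta prior is conjugate to a Binomial/Bernoulli likelihood; the update adds successes to α and failures to β.
After batch 1: Beta(10.6+14, 4.6+20) = Beta(24.6, 24.6).
After batch 2: Beta(24.6+28, 24.6+7) = Beta(52.6, 31.6).
For a single future Bernoulli trial, P(success | data) = α/(α+β) = 0.6247.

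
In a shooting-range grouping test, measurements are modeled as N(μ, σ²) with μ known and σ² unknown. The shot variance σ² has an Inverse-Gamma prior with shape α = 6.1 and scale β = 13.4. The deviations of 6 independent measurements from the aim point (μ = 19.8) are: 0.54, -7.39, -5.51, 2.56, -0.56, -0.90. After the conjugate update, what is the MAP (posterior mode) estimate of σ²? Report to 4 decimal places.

With known mean μ and an Inverse-Gamma(α, β) prior on σ², the Normal likelihood is conjugate: posterior is Inv-Gamma(α + n/2, β + Σ(xᵢ−μ)²/2).
Σ(xᵢ−μ)² = (0.54)² + (-7.39)² + (-5.51)² + (2.56)² + (-0.56)² + (-0.90)² = 92.9410.
Posterior: Inv-Gamma(6.1 + 6/2, 13.4 + 92.9410/2) = Inv-Gamma(9.10, 59.87050).
Mode = β/(α+1) = 59.87050/10.10 = 5.9278.

5.9278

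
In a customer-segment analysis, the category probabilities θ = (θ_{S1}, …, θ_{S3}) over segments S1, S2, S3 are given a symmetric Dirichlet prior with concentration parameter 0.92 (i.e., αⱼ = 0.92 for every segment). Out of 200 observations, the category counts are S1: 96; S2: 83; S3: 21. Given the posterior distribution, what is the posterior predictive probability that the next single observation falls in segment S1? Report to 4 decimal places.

0.4780

The Dirichlet prior is conjugate to the Multinomial likelihood: each posterior αⱼ = prior αⱼ + observed count nⱼ.
Posterior concentration: (96.92, 83.92, 21.92), total = 202.76.
P(next = S1 | data) = α_{S1}/Σα = 0.4780.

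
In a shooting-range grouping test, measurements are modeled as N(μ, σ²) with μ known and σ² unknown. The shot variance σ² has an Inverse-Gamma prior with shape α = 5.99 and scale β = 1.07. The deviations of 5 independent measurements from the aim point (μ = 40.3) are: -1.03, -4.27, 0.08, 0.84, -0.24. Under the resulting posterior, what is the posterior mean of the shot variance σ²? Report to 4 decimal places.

With known mean μ and an Inverse-Gamma(α, β) prior on σ², the Normal likelihood is conjugate: posterior is Inv-Gamma(α + n/2, β + Σ(xᵢ−μ)²/2).
Σ(xᵢ−μ)² = (-1.03)² + (-4.27)² + (0.08)² + (0.84)² + (-0.24)² = 20.0634.
Posterior: Inv-Gamma(5.99 + 5/2, 1.07 + 20.0634/2) = Inv-Gamma(8.49, 11.10170).
E[σ²|data] = β/(α−1) = 11.10170/7.49 = 1.4822.

1.4822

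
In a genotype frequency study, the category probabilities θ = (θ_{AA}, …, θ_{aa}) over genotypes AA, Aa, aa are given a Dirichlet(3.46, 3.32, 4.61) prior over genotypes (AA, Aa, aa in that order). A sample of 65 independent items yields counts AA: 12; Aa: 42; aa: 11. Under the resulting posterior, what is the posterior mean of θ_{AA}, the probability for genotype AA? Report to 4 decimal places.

The Dirichlet prior is conjugate to the Multinomial likelihood: each posterior αⱼ = prior αⱼ + observed count nⱼ.
Posterior concentration: (15.46, 45.32, 15.61), total = 76.39.
E[θ_{AA}|data] = α_{AA}/Σα = 15.46/76.39 = 0.2024.

0.2024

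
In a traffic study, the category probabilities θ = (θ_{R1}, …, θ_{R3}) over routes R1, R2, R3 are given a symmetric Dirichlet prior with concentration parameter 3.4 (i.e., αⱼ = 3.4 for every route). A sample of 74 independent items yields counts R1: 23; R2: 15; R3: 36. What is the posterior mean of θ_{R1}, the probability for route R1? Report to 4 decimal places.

0.3135

The Dirichlet prior is conjugate to the Multinomial likelihood: each posterior αⱼ = prior αⱼ + observed count nⱼ.
Posterior concentration: (26.4, 18.4, 39.4), total = 84.2.
E[θ_{R1}|data] = α_{R1}/Σα = 26.4/84.2 = 0.3135.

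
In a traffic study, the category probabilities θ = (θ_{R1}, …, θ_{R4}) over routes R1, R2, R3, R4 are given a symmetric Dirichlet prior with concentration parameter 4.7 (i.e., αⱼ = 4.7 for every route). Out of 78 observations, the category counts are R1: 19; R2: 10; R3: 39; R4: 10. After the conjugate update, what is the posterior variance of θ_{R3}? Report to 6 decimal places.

The Dirichlet prior is conjugate to the Multinomial likelihood: each posterior αⱼ = prior αⱼ + observed count nⱼ.
Posterior concentration: (23.7, 14.7, 43.7, 14.7), total = 96.8.
Var[θ_j] = α_j(Σα−α_j)/((Σα)²(Σα+1)) = 43.7·53.1/(96.8²·97.8) = 0.002532.

0.002532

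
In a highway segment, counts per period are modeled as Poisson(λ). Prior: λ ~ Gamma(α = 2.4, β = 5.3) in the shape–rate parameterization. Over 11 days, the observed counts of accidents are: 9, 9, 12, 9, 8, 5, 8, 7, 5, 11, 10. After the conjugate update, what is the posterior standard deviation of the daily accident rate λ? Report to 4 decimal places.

With a Gamma(shape α, rate β) prior, the Poisson likelihood is conjugate: the posterior is Gamma(α + ΣXᵢ, β + n).
Sum of counts S = 93 over n = 11 days.
Posterior: Gamma(α+S, β+n) = Gamma(2.4+93, 5.3+11) = Gamma(95.4, 16.3).
SD = √α/β = √95.4/16.3 = 0.5992.

0.5992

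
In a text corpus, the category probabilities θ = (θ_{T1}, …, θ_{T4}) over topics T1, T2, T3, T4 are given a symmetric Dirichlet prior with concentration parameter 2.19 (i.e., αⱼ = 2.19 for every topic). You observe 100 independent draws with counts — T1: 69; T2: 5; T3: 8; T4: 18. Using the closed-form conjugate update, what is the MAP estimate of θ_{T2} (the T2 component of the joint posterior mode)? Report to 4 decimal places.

0.0591

The Dirichlet prior is conjugate to the Multinomial likelihood: each posterior αⱼ = prior αⱼ + observed count nⱼ.
Posterior concentration: (71.19, 7.19, 10.19, 20.19), total = 108.76.
Joint mode component: (α_{T2}−1)/(Σα−K) = 6.19/104.76 = 0.0591.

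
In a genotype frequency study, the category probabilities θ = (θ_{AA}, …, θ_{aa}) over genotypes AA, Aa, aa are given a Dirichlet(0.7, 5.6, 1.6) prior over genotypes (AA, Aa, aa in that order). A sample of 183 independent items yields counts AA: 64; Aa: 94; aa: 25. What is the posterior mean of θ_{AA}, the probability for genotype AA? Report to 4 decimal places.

0.3389

The Dirichlet prior is conjugate to the Multinomial likelihood: each posterior αⱼ = prior αⱼ + observed count nⱼ.
Posterior concentration: (64.7, 99.6, 26.6), total = 190.9.
E[θ_{AA}|data] = α_{AA}/Σα = 64.7/190.9 = 0.3389.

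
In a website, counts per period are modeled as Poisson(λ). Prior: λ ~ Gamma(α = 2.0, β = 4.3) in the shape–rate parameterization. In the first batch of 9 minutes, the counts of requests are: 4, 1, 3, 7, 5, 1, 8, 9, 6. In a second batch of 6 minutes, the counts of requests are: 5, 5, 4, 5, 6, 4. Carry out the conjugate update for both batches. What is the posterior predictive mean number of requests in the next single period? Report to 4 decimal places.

3.8860

With a Gamma(shape α, rate β) prior, the Poisson likelihood is conjugate: the posterior is Gamma(α + ΣXᵢ, β + n).
Batch 1: sum of counts S = 44 over n = 9 minutes.
After batch 1: Gamma(α+S, β+n) = Gamma(2.0+44, 4.3+9) = Gamma(46.0, 13.3).
Batch 2: sum of counts S = 29 over n = 6 minutes.
After batch 2: Gamma(α+S, β+n) = Gamma(46.0+29, 13.3+6) = Gamma(75.0, 19.3).
The predictive distribution for one future period is NegBinom with mean α/β = 3.8860.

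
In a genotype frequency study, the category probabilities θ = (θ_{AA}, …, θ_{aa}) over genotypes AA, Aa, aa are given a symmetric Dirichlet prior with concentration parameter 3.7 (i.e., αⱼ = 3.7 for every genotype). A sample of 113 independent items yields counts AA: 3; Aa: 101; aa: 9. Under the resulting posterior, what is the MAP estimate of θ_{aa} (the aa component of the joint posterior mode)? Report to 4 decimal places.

The Dirichlet prior is conjugate to the Multinomial likelihood: each posterior αⱼ = prior αⱼ + observed count nⱼ.
Posterior concentration: (6.7, 104.7, 12.7), total = 124.1.
Joint mode component: (α_{aa}−1)/(Σα−K) = 11.7/121.1 = 0.0966.

0.0966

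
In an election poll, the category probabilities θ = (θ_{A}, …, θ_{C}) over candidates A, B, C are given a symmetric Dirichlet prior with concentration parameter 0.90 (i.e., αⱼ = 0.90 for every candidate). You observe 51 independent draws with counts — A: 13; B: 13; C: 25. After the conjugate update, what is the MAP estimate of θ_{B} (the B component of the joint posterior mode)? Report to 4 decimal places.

The Dirichlet prior is conjugate to the Multinomial likelihood: each posterior αⱼ = prior αⱼ + observed count nⱼ.
Posterior concentration: (13.90, 13.90, 25.90), total = 53.70.
Joint mode component: (α_{B}−1)/(Σα−K) = 12.90/50.70 = 0.2544.

0.2544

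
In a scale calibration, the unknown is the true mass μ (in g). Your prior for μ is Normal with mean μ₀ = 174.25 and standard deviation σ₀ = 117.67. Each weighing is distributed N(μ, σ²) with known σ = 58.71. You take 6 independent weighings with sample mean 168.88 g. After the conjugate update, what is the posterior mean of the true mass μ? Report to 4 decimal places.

169.0939

For Normal data with known variance σ², a Normal(μ₀, σ₀²) prior on μ is conjugate. Posterior precision = 1/σ₀² + n/σ²; posterior mean is the precision-weighted average of μ₀ and x̄.
n·x̄ = 6·168.88 = 1013.28.
σ₀² = 117.67² = 13846.2289, σ² = 58.71² = 3446.8641; σ² + n·σ₀² = 3446.8641 + 6·13846.2289 = 86524.2375.
Posterior mean = (μ₀/σ₀² + n·x̄/σ²)/(1/σ₀² + n/σ²) = (σ²·μ₀ + σ₀²·n·x̄)/(σ² + n·σ₀²) = (3446.8641·174.25 + 13846.2289·1013.28)/86524.2375 = 14630722.889217/86524.2375 = 169.0939.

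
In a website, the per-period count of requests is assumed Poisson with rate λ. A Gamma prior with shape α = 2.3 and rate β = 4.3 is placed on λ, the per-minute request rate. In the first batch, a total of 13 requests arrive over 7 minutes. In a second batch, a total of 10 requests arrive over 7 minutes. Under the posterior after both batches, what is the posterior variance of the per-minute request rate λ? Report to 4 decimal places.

0.0755

With a Gamma(shape α, rate β) prior, the Poisson likelihood is conjugate: the posterior is Gamma(α + ΣXᵢ, β + n).
After batch 1: Gamma(α+S, β+n) = Gamma(2.3+13, 4.3+7) = Gamma(15.3, 11.3).
After batch 2: Gamma(α+S, β+n) = Gamma(15.3+10, 11.3+7) = Gamma(25.3, 18.3).
Var = α/β² = 25.3/18.3² = 0.0755.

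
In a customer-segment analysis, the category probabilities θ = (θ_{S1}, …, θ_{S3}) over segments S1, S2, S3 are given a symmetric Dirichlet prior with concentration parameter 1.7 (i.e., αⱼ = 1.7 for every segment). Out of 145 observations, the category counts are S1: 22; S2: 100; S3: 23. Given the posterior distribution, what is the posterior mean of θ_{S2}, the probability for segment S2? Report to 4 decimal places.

0.6775

The Dirichlet prior is conjugate to the Multinomial likelihood: each posterior αⱼ = prior αⱼ + observed count nⱼ.
Posterior concentration: (23.7, 101.7, 24.7), total = 150.1.
E[θ_{S2}|data] = α_{S2}/Σα = 101.7/150.1 = 0.6775.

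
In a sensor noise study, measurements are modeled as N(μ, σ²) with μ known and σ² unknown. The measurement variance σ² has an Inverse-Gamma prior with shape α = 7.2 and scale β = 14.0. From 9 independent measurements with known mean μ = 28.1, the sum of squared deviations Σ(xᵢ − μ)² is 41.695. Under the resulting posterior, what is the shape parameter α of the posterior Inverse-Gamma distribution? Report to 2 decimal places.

11.70

With known mean μ and an Inverse-Gamma(α, β) prior on σ², the Normal likelihood is conjugate: posterior is Inv-Gamma(α + n/2, β + Σ(xᵢ−μ)²/2).
Posterior: Inv-Gamma(7.2 + 9/2, 14.0 + 41.695/2) = Inv-Gamma(11.70, 34.8475).
Posterior α = 11.70.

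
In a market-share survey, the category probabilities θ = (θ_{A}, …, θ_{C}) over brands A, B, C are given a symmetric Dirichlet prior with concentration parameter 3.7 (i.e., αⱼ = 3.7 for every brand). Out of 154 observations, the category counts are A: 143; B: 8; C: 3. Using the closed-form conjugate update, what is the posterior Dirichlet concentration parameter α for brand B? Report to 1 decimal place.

11.7

The Dirichlet prior is conjugate to the Multinomial likelihood: each posterior αⱼ = prior αⱼ + observed count nⱼ.
Posterior concentration: (146.7, 11.7, 6.7), total = 165.1.
α_{B} = 3.7 + 8 = 11.7.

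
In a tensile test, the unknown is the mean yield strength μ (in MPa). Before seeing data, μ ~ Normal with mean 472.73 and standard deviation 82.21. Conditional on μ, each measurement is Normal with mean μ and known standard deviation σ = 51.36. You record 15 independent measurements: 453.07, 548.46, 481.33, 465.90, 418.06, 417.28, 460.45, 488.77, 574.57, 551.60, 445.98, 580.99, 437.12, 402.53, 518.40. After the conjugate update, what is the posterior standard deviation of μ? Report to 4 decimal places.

For Normal data with known variance σ², a Normal(μ₀, σ₀²) prior on μ is conjugate. Posterior precision = 1/σ₀² + n/σ²; posterior mean is the precision-weighted average of μ₀ and x̄.
σ₀² = 82.21² = 6758.4841, σ² = 51.36² = 2637.8496; σ² + n·σ₀² = 2637.8496 + 15·6758.4841 = 104015.1111.
Posterior precision = 1/σ₀² + n/σ² = 1/6758.4841 + 15/2637.8496 = (σ² + n·σ₀²)/(σ₀²σ²) = 104015.1111/(6758.4841·2637.8496); posterior variance σₙ² = σ₀²σ²/(σ² + n·σ₀²) = 6758.4841·2637.8496/104015.1111 = 171.396871.
Posterior SD = √σₙ² = √(6758.4841·2637.8496/104015.1111) = 13.0919.

13.0919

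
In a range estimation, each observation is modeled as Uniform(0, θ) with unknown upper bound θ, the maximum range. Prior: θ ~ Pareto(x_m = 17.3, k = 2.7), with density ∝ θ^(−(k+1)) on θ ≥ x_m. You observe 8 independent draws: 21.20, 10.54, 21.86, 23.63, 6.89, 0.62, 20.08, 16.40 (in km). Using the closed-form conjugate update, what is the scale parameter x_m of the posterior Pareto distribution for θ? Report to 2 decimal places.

A Pareto(scale x_m, shape k) prior on the upper bound θ of Uniform(0, θ) is conjugate: posterior is Pareto(max(x_m, max xᵢ), k + n).
Sample maximum = 23.63; prior scale x_m = 17.3 → posterior scale = max = 23.63.
Posterior shape = 2.7 + 8 = 10.7.
Posterior scale x_m = 23.63.

23.63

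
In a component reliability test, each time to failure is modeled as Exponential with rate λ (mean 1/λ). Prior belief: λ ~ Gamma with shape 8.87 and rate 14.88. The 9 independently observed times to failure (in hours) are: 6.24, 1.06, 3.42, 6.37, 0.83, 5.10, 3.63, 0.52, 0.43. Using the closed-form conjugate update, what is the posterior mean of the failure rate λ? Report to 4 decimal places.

With a Gamma(shape α, rate β) prior on the exponential rate λ, the posterior after n observations with total T = Σxᵢ is Gamma(α+n, β+T).
Sum of observations T = 27.60 hours; n = 9.
Posterior: Gamma(8.87+9, 14.88+27.60) = Gamma(17.87, 42.48).
Posterior mean of λ = α/β = 17.87/42.48 = 0.4207.

0.4207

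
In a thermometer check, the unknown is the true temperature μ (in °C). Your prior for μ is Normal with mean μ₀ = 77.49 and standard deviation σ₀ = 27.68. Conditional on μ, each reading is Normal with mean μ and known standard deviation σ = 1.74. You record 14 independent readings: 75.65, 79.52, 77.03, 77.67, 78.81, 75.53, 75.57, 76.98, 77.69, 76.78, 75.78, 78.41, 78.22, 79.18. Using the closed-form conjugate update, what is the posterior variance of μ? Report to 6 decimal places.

0.216196

For Normal data with known variance σ², a Normal(μ₀, σ₀²) prior on μ is conjugate. Posterior precision = 1/σ₀² + n/σ²; posterior mean is the precision-weighted average of μ₀ and x̄.
σ₀² = 27.68² = 766.1824, σ² = 1.74² = 3.0276; σ² + n·σ₀² = 3.0276 + 14·766.1824 = 10729.5812.
Posterior precision = 1/σ₀² + n/σ² = 1/766.1824 + 14/3.0276 = (σ² + n·σ₀²)/(σ₀²σ²) = 10729.5812/(766.1824·3.0276); posterior variance σₙ² = σ₀²σ²/(σ² + n·σ₀²) = 766.1824·3.0276/10729.5812 = 0.216196.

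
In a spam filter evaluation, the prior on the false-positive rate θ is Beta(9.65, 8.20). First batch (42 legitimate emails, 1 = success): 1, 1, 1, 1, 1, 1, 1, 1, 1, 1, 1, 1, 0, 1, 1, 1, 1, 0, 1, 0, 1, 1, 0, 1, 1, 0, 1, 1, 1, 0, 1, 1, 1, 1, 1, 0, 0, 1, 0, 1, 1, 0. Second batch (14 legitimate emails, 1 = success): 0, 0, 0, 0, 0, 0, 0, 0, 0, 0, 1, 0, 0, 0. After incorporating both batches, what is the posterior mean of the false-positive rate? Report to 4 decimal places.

The Beta prior is conjugate to a Binomial/Bernoulli likelihood; the update adds successes to α and failures to β.
After batch 1: Beta(9.65+32, 8.20+10) = Beta(41.65, 18.20).
After batch 2: Beta(41.65+1, 18.20+13) = Beta(42.65, 31.20).
Posterior mean = α/(α+β) = 42.65/73.85 = 0.5775.

0.5775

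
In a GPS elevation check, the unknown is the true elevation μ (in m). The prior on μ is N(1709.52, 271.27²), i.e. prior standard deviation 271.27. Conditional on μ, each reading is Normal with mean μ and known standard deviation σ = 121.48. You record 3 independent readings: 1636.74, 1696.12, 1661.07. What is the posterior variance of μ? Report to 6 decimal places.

4610.903069

For Normal data with known variance σ², a Normal(μ₀, σ₀²) prior on μ is conjugate. Posterior precision = 1/σ₀² + n/σ²; posterior mean is the precision-weighted average of μ₀ and x̄.
σ₀² = 271.27² = 73587.4129, σ² = 121.48² = 14757.3904; σ² + n·σ₀² = 14757.3904 + 3·73587.4129 = 235519.6291.
Posterior precision = 1/σ₀² + n/σ² = 1/73587.4129 + 3/14757.3904 = (σ² + n·σ₀²)/(σ₀²σ²) = 235519.6291/(73587.4129·14757.3904); posterior variance σₙ² = σ₀²σ²/(σ² + n·σ₀²) = 73587.4129·14757.3904/235519.6291 = 4610.903069.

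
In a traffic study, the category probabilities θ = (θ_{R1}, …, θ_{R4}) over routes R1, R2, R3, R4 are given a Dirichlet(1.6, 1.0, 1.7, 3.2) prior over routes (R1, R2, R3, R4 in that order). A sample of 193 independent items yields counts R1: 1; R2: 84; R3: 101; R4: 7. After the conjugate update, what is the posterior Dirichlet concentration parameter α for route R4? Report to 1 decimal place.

10.2

The Dirichlet prior is conjugate to the Multinomial likelihood: each posterior αⱼ = prior αⱼ + observed count nⱼ.
Posterior concentration: (2.6, 85.0, 102.7, 10.2), total = 200.5.
α_{R4} = 3.2 + 7 = 10.2.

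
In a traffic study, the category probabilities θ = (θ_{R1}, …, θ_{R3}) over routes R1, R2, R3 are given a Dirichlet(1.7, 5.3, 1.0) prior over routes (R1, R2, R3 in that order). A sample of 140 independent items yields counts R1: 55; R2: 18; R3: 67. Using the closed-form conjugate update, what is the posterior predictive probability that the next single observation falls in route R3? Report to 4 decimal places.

The Dirichlet prior is conjugate to the Multinomial likelihood: each posterior αⱼ = prior αⱼ + observed count nⱼ.
Posterior concentration: (56.7, 23.3, 68.0), total = 148.0.
P(next = R3 | data) = α_{R3}/Σα = 0.4595.

0.4595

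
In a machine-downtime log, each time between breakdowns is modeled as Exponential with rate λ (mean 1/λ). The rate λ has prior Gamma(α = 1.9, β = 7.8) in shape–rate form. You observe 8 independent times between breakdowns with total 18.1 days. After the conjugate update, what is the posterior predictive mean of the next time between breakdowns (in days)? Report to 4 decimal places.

2.9101

With a Gamma(shape α, rate β) prior on the exponential rate λ, the posterior after n observations with total T = Σxᵢ is Gamma(α+n, β+T).
Posterior: Gamma(1.9+8, 7.8+18.1) = Gamma(9.9, 25.9).
The predictive distribution for the next observation is Lomax; its mean is β/(α−1) = 25.9/8.9 = 2.9101.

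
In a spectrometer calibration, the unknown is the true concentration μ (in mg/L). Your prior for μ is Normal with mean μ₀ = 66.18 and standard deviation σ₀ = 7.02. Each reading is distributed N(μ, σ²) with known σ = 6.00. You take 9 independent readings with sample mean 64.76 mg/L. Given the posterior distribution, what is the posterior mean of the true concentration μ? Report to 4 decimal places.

For Normal data with known variance σ², a Normal(μ₀, σ₀²) prior on μ is conjugate. Posterior precision = 1/σ₀² + n/σ²; posterior mean is the precision-weighted average of μ₀ and x̄.
n·x̄ = 9·64.76 = 582.84.
σ₀² = 7.02² = 49.2804, σ² = 6.00² = 36; σ² + n·σ₀² = 36 + 9·49.2804 = 479.5236.
Posterior mean = (μ₀/σ₀² + n·x̄/σ²)/(1/σ₀² + n/σ²) = (σ²·μ₀ + σ₀²·n·x̄)/(σ² + n·σ₀²) = (36·66.18 + 49.2804·582.84)/479.5236 = 31105.068336/479.5236 = 64.8666.

64.8666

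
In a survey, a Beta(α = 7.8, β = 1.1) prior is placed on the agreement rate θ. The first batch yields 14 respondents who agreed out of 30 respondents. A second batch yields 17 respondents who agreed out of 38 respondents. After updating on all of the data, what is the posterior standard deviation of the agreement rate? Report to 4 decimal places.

The Beta prior is conjugate to a Binomial/Bernoulli likelihood; the update adds successes to α and failures to β.
After batch 1: Beta(7.8+14, 1.1+16) = Beta(21.8, 17.1).
After batch 2: Beta(21.8+17, 17.1+21) = Beta(38.8, 38.1).
Var = αβ/((α+β)²(α+β+1)) = 38.8·38.1/(76.9²·77.9) = 0.00320898; SD = √0.00320898 = 0.0566.

0.0566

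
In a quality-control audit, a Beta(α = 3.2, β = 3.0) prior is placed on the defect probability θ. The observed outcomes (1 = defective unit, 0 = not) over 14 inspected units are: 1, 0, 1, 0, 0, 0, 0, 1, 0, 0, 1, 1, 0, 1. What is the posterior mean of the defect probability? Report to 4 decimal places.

The Beta prior is conjugate to a Binomial/Bernoulli likelihood; the update adds successes to α and failures to β.
Posterior: Beta(α+k, β+n−k) = Beta(3.2+6, 3.0+8) = Beta(9.2, 11.0).
Posterior mean = α/(α+β) = 9.2/20.2 = 0.4554.

0.4554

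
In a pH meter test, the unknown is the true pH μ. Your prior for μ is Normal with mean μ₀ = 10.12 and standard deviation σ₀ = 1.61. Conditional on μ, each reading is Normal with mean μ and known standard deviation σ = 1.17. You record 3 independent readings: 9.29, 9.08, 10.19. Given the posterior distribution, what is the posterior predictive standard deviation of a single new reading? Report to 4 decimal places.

For Normal data with known variance σ², a Normal(μ₀, σ₀²) prior on μ is conjugate. Posterior precision = 1/σ₀² + n/σ²; posterior mean is the precision-weighted average of μ₀ and x̄.
σ₀² = 1.61² = 2.5921, σ² = 1.17² = 1.3689; σ² + n·σ₀² = 1.3689 + 3·2.5921 = 9.1452.
Posterior precision = 1/σ₀² + n/σ² = 1/2.5921 + 3/1.3689 = (σ² + n·σ₀²)/(σ₀²σ²) = 9.1452/(2.5921·1.3689); posterior variance σₙ² = σ₀²σ²/(σ² + n·σ₀²) = 2.5921·1.3689/9.1452 = 0.387999.
Predictive variance for one new observation = σₙ² + σ² = 2.5921·1.3689/9.1452 + 1.3689 = σ²·(σ₀² + 9.1452)/9.1452 = 1.3689·11.7373/9.1452 = 1.756899; SD = √(1.3689·11.7373/9.1452) = 1.3255.

1.3255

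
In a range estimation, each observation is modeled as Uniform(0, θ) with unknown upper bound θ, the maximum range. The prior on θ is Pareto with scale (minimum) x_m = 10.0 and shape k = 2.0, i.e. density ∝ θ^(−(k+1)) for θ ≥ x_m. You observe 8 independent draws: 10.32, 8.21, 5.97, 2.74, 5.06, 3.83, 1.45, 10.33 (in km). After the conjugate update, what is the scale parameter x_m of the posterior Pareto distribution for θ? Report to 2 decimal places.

10.33

A Pareto(scale x_m, shape k) prior on the upper bound θ of Uniform(0, θ) is conjugate: posterior is Pareto(max(x_m, max xᵢ), k + n).
Sample maximum = 10.33; prior scale x_m = 10.0 → posterior scale = max = 10.33.
Posterior shape = 2.0 + 8 = 10.0.
Posterior scale x_m = 10.33.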